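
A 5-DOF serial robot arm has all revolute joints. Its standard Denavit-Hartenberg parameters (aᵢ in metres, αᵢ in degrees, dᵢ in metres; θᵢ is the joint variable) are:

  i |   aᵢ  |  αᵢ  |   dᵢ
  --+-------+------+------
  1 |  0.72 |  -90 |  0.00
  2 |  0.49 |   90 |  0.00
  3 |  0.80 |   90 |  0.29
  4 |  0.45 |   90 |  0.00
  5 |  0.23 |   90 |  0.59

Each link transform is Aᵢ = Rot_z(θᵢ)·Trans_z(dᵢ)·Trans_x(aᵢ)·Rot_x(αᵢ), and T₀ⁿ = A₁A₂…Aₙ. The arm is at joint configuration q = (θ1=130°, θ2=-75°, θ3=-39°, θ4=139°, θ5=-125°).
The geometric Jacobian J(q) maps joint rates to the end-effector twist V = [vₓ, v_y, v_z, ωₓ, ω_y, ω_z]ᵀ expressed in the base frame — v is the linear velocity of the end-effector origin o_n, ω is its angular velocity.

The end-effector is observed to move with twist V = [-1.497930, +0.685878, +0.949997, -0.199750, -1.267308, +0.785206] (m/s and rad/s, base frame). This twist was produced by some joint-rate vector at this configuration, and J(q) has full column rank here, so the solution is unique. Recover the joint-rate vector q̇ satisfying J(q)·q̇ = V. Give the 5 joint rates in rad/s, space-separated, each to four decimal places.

0.3440 0.7450 0.9030 -0.3040 0.0330

o_n = [0.2440, 0.4086, 1.5430]
J₁: ẑ×o_n = [-0.4086, 0.2440, 0.0000], ω = ẑ
J2: z=[-0.7660, -0.6428, 0.0000] o=[-0.4628, 0.5516, 0.0000] → [-0.9918, 1.1820, 0.5638, -0.7660, -0.6428, 0.0000]
J3: z=[0.6209, -0.7399, 0.2588] o=[-0.5443, 0.6487, 0.4733] → [-0.7294, -0.4602, 0.4342, 0.6209, -0.7399, 0.2588]
J4: z=[0.7000, 0.3748, -0.6079] o=[-0.0820, 0.8810, 1.1489] → [-0.1394, -0.4741, -0.4529, 0.7000, 0.3748, -0.6079]
J5: z=[0.7000, -0.1920, 0.6878] o=[-0.0185, 0.4728, 0.9704] → [-0.0658, -0.2203, 0.0054, 0.7000, -0.1920, 0.6878]
q̇ = J⁺·V = [0.3440, 0.7450, 0.9030, -0.3040, 0.0330]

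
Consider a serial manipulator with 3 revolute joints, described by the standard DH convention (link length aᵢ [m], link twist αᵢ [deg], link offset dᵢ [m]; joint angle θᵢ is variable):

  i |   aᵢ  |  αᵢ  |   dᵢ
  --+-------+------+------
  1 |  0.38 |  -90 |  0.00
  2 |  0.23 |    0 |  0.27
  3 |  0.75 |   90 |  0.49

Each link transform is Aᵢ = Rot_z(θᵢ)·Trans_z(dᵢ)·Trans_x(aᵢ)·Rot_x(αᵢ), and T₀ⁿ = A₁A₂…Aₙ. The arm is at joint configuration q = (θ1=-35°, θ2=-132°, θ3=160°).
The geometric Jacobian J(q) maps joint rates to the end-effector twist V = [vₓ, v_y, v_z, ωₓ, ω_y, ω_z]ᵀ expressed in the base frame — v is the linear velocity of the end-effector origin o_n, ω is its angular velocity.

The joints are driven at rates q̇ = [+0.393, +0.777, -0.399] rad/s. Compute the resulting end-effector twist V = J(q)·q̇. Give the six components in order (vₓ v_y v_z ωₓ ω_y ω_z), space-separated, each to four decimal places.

o_n = [1.1636, 0.1130, -0.1812]
J₁: ẑ×o_n = [-0.1130, 1.1636, 0.0000], ω = ẑ
J2: z=[0.5736, 0.8192, 0.0000] o=[0.3113, -0.2180, 0.0000] → [-0.1484, 0.1039, -0.5083, 0.5736, 0.8192, 0.0000]
J3: z=[0.5736, 0.8192, 0.0000] o=[0.3401, 0.0915, 0.1709] → [-0.2884, 0.2020, -0.6622, 0.5736, 0.8192, 0.0000]
V = J·q̇ = [-0.0447, 0.4575, -0.1307, 0.2168, 0.3096, 0.3930]

-0.0447 0.4575 -0.1307 0.2168 0.3096 0.3930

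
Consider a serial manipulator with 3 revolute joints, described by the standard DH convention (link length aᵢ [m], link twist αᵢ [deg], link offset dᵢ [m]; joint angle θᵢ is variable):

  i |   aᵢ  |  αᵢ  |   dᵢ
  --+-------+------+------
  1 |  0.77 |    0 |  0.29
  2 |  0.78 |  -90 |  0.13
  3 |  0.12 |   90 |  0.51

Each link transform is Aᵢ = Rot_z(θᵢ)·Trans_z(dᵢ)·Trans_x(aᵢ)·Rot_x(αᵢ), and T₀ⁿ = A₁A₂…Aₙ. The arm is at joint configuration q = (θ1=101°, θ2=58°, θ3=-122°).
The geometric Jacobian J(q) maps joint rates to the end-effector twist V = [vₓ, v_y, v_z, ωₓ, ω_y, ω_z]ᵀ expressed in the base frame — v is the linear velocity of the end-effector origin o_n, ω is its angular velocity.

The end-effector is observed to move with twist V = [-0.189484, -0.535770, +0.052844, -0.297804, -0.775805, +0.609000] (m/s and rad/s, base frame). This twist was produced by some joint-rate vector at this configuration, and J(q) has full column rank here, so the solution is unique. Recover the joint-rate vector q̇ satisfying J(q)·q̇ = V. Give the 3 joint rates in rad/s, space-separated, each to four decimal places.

0.3230 0.2860 0.8310

o_n = [-0.9985, 0.5365, 0.5218]
J₁: ẑ×o_n = [-0.5365, -0.9985, 0.0000], ω = ẑ
J2: z=[0.0000, 0.0000, 1.0000] o=[-0.1469, 0.7559, 0.2900] → [0.2194, -0.8516, 0.0000, 0.0000, 0.0000, 1.0000]
J3: z=[-0.3584, -0.9336, 0.0000] o=[-0.8751, 1.0354, 0.4200] → [-0.0950, 0.0365, 0.0636, -0.3584, -0.9336, 0.0000]
q̇ = J⁺·V = [0.3230, 0.2860, 0.8310]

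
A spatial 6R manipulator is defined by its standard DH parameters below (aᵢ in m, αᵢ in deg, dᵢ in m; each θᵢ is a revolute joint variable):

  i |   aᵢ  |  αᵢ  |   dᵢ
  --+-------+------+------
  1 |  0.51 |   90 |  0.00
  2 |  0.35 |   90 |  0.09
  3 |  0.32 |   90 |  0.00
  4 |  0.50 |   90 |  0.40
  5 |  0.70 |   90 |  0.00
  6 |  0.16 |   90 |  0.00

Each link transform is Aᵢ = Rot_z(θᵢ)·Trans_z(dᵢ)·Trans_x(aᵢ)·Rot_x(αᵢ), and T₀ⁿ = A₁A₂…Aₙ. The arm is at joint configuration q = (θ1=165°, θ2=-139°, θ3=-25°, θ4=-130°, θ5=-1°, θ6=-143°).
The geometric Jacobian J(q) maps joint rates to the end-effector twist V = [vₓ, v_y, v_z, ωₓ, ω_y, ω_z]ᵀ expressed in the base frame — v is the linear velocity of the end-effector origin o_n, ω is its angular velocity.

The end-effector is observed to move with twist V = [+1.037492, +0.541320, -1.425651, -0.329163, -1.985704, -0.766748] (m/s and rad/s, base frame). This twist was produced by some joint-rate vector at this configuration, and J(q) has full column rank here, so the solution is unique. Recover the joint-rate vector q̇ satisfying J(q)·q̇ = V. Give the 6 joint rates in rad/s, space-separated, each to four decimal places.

-0.8060 -0.9290 0.6380 0.6610 -0.7410 -0.2610

o_n = [-1.1484, 0.1642, -0.6124]
J₁: ẑ×o_n = [-0.1642, -1.1484, 0.0000], ω = ẑ
J2: z=[0.2588, 0.9659, 0.0000] o=[-0.4926, 0.1320, 0.0000] → [-0.5915, 0.1585, 0.6417, 0.2588, 0.9659, 0.0000]
J3: z=[0.6337, -0.1698, 0.7547] o=[-0.2142, 0.1506, -0.2296] → [0.0547, -0.4625, -0.1500, 0.6337, -0.1698, 0.7547]
J4: z=[-0.5427, -0.7929, 0.2773] o=[-0.0378, -0.0367, -0.4199] → [0.0969, -0.4124, -0.9896, -0.5427, -0.7929, 0.2773]
J5: z=[-0.0150, 0.3392, 0.9406] o=[-0.6747, -0.1007, -0.4070] → [-0.3189, -0.4486, 0.1567, -0.0150, 0.3392, 0.9406]
J6: z=[0.5572, 0.7839, -0.2738] o=[-1.2559, 0.2633, -0.5475] → [-0.0780, 0.0067, -0.1395, 0.5572, 0.7839, -0.2738]
q̇ = J⁺·V = [-0.8060, -0.9290, 0.6380, 0.6610, -0.7410, -0.2610]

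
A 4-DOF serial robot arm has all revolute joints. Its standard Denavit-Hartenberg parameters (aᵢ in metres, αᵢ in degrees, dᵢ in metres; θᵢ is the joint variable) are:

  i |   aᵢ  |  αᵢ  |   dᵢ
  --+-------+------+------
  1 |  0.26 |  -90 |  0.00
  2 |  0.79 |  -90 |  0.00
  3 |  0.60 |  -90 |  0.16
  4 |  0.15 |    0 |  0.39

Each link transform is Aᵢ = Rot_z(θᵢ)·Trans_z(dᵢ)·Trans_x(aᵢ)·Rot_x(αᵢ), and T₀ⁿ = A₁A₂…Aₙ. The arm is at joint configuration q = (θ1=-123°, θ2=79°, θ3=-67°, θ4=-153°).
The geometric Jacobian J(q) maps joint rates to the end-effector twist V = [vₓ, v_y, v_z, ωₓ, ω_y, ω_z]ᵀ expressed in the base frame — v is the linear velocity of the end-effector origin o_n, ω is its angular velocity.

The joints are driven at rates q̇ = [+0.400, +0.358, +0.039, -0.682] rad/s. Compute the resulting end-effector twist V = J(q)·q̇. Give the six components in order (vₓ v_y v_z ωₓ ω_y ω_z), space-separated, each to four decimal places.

o_n = [0.0742, -0.3941, -1.3503]
J₁: ẑ×o_n = [0.3941, 0.0742, -0.0000], ω = ẑ
J2: z=[0.8387, -0.5446, 0.0000] o=[-0.1416, -0.2181, 0.0000] → [0.7354, 1.1324, -0.0301, 0.8387, -0.5446, 0.0000]
J3: z=[0.5346, 0.8233, -0.1908] o=[-0.2237, -0.3445, -0.7755] → [-0.4827, 0.2505, -0.2718, 0.5346, 0.8233, -0.1908]
J4: z=[-0.4234, 0.0655, -0.9036] o=[0.3007, -0.5511, -1.0361] → [0.1213, 0.0716, -0.0516, -0.4234, 0.0655, -0.9036]
V = J·q̇ = [0.3194, 0.3960, 0.0138, 0.6098, -0.2075, 1.0088]

0.3194 0.3960 0.0138 0.6098 -0.2075 1.0088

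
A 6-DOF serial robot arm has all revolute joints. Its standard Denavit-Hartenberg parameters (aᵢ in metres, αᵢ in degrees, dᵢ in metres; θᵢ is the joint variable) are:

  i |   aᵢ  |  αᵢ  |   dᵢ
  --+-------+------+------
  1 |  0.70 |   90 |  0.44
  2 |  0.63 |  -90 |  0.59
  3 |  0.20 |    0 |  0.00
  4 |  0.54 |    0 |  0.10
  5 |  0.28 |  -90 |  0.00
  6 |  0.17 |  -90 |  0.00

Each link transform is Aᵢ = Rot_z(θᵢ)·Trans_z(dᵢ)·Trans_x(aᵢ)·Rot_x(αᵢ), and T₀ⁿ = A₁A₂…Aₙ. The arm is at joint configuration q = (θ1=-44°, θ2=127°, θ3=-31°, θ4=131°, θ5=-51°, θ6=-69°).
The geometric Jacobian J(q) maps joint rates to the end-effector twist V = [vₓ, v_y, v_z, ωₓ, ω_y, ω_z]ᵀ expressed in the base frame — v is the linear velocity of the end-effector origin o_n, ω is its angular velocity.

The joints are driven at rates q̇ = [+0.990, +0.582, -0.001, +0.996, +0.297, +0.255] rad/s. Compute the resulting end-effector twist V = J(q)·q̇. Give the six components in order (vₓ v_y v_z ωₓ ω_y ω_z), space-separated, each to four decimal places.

0.1667 0.0609 -1.1041 -0.9470 0.3380 0.0588

o_n = [0.0185, 0.1157, 1.0281]
J₁: ẑ×o_n = [-0.1157, 0.0185, 0.0000], ω = ẑ
J2: z=[-0.6947, -0.7193, 0.0000] o=[0.5035, -0.4863, 0.4400] → [-0.4230, 0.4085, -0.7671, -0.6947, -0.7193, 0.0000]
J3: z=[-0.5745, 0.5548, -0.6018] o=[-0.1790, -0.6473, 0.9431] → [0.5063, -0.0701, -0.5479, -0.5745, 0.5548, -0.6018]
J4: z=[-0.5745, 0.5548, -0.6018] o=[-0.3248, -0.6497, 1.0801] → [0.4318, -0.2364, -0.6302, -0.5745, 0.5548, -0.6018]
J5: z=[-0.5745, 0.5548, -0.6018] o=[0.0277, -0.2509, 0.9450] → [0.2668, 0.0533, -0.2055, -0.5745, 0.5548, -0.6018]
J6: z=[0.7825, 0.1564, -0.6027] o=[0.0950, -0.0221, 1.0917] → [0.0731, 0.0959, 0.1198, 0.7825, 0.1564, -0.6027]
V = J·q̇ = [0.1667, 0.0609, -1.1041, -0.9470, 0.3380, 0.0588]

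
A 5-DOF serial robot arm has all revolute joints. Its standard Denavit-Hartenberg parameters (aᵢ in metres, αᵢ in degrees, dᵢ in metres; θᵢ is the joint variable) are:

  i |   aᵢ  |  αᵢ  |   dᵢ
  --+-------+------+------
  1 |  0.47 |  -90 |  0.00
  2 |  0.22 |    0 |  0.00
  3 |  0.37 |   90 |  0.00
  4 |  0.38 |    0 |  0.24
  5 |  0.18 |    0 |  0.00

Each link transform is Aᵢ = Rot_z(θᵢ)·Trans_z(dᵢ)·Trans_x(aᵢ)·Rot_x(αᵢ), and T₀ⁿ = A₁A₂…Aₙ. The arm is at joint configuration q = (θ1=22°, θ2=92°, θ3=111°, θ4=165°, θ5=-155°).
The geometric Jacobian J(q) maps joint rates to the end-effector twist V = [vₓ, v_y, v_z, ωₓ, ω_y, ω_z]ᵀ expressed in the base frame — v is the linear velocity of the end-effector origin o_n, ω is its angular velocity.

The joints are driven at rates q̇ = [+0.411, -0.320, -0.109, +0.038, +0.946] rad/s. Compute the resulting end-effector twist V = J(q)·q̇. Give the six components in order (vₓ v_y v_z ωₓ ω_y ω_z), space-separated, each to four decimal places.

o_n = [0.1394, 0.1961, -0.3704]
J₁: ẑ×o_n = [-0.1961, 0.1394, 0.0000], ω = ẑ
J2: z=[-0.3746, 0.9272, 0.0000] o=[0.4358, 0.1761, 0.0000] → [-0.3434, -0.1387, 0.2673, -0.3746, 0.9272, 0.0000]
J3: z=[-0.3746, 0.9272, 0.0000] o=[0.4287, 0.1732, -0.2199] → [-0.1395, -0.0564, 0.2597, -0.3746, 0.9272, 0.0000]
J4: z=[-0.3623, -0.1464, -0.9205] o=[0.1129, 0.0456, -0.0753] → [0.1817, -0.1313, -0.0506, -0.3623, -0.1464, -0.9205]
J5: z=[-0.3623, -0.1464, -0.9205] o=[0.3024, 0.2282, -0.4396] → [-0.0397, 0.1751, -0.0122, -0.3623, -0.1464, -0.9205]
V = J·q̇ = [0.0138, 0.2685, -0.1273, -0.1958, -0.5418, -0.4948]

0.0138 0.2685 -0.1273 -0.1958 -0.5418 -0.4948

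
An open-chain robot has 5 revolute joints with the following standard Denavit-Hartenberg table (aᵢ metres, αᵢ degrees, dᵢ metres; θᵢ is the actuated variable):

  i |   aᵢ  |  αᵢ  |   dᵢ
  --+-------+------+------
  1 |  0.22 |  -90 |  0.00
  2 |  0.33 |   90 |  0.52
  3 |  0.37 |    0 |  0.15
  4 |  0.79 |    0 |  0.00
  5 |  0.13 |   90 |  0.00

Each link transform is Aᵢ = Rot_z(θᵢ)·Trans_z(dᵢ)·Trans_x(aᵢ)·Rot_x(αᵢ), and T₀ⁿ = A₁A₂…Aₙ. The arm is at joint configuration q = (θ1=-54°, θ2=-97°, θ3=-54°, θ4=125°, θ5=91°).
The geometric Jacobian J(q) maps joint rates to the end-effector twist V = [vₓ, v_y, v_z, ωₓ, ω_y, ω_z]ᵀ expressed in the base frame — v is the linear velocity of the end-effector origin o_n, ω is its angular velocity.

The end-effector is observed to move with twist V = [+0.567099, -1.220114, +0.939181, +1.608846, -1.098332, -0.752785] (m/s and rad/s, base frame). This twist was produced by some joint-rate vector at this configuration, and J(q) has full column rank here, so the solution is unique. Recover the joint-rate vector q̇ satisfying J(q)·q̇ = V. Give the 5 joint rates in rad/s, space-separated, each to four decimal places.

o_n = [0.8083, 0.6020, 0.6577]
J₁: ẑ×o_n = [-0.6020, 0.8083, 0.0000], ω = ẑ
J2: z=[0.8090, 0.5878, 0.0000] o=[0.1293, -0.1780, 0.0000] → [0.3866, -0.5321, 0.2319, 0.8090, 0.5878, 0.0000]
J3: z=[-0.5834, 0.8030, -0.1219] o=[0.5264, 0.1602, 0.3275] → [0.3189, 0.1582, -0.4842, -0.5834, 0.8030, -0.1219]
J4: z=[-0.5834, 0.8030, -0.1219] o=[0.1811, 0.1261, 0.5251] → [0.1644, 0.0009, -0.7813, -0.5834, 0.8030, -0.1219]
J5: z=[-0.5834, 0.8030, -0.1219] o=[0.7670, 0.5906, 0.7804] → [-0.0971, -0.0766, -0.0399, -0.5834, 0.8030, -0.1219]
q̇ = J⁺·V = [-0.9780, 0.6560, -0.7830, -0.4930, -0.5720]

-0.9780 0.6560 -0.7830 -0.4930 -0.5720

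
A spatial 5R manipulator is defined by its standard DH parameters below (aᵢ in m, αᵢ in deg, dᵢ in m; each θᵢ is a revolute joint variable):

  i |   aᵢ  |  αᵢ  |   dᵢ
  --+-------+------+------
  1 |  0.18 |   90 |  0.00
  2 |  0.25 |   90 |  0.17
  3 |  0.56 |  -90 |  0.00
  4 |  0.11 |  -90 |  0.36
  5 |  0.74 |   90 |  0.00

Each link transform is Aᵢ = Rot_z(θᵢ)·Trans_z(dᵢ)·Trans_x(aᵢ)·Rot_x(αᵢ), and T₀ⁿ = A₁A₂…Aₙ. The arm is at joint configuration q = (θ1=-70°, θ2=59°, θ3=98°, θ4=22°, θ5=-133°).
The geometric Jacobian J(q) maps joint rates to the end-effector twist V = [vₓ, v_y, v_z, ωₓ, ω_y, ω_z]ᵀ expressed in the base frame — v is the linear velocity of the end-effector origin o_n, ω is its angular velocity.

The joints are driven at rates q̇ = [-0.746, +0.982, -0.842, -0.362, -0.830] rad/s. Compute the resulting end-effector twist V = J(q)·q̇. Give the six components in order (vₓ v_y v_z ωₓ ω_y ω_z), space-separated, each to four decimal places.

o_n = [-0.2355, -0.0452, -0.6500]
J₁: ẑ×o_n = [0.0452, -0.2355, 0.0000], ω = ẑ
J2: z=[-0.9397, -0.3420, 0.0000] o=[0.0616, -0.1691, 0.0000] → [0.2223, -0.6108, -0.2181, -0.9397, -0.3420, 0.0000]
J3: z=[0.2932, -0.8055, -0.5150] o=[-0.0541, -0.3483, 0.2143] → [0.8522, 0.3468, -0.0572, 0.2932, -0.8055, -0.5150]
J4: z=[-0.0437, 0.5269, -0.8488] o=[-0.5890, -0.5002, 0.1475] → [-0.0339, -0.3349, -0.2061, -0.0437, 0.5269, -0.8488]
J5: z=[0.0860, 0.8485, 0.5222] o=[-0.7142, -0.3050, -0.1490] → [-0.5607, 0.2930, -0.3838, 0.0860, 0.8485, 0.5222]
V = J·q̇ = [-0.0553, -0.8381, 0.2272, -1.2252, -0.5526, -0.4385]

-0.0553 -0.8381 0.2272 -1.2252 -0.5526 -0.4385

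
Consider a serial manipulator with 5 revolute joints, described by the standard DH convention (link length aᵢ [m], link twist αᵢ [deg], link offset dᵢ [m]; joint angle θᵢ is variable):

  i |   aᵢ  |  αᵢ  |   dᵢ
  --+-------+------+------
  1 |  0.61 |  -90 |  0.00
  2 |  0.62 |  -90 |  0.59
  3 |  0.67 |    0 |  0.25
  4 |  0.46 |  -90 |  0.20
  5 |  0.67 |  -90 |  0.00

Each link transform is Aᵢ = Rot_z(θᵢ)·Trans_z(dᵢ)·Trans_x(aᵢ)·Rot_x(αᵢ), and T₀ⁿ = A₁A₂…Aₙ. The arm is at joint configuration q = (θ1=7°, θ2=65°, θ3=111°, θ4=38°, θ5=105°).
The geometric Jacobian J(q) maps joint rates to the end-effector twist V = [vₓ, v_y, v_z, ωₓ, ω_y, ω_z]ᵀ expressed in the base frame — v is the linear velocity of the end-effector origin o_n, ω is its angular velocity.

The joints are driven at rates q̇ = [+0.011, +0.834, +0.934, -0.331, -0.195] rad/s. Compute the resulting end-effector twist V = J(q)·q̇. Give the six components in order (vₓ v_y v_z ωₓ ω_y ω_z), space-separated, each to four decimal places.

-0.3657 0.2742 0.5261 -0.5816 0.6005 -0.3349

o_n = [0.8614, -0.0787, -0.0383]
J₁: ẑ×o_n = [0.0787, 0.8614, -0.0000], ω = ẑ
J2: z=[-0.1219, 0.9925, 0.0000] o=[0.6055, 0.0743, 0.0000] → [-0.0380, -0.0047, -0.2354, -0.1219, 0.9925, 0.0000]
J3: z=[-0.8996, -0.1105, -0.4226] o=[0.7936, 0.6919, -0.5619] → [-0.3835, 0.4423, 0.7007, -0.8996, -0.1105, -0.4226]
J4: z=[-0.8996, -0.1105, -0.4226] o=[0.5442, 0.0311, -0.4500] → [-0.0919, 0.2362, 0.1338, -0.8996, -0.1105, -0.4226]
J5: z=[-0.3205, 0.8243, 0.4668] o=[0.2278, -0.2465, -0.1771] → [0.0361, 0.3403, -0.5760, -0.3205, 0.8243, 0.4668]
V = J·q̇ = [-0.3657, 0.2742, 0.5261, -0.5816, 0.6005, -0.3349]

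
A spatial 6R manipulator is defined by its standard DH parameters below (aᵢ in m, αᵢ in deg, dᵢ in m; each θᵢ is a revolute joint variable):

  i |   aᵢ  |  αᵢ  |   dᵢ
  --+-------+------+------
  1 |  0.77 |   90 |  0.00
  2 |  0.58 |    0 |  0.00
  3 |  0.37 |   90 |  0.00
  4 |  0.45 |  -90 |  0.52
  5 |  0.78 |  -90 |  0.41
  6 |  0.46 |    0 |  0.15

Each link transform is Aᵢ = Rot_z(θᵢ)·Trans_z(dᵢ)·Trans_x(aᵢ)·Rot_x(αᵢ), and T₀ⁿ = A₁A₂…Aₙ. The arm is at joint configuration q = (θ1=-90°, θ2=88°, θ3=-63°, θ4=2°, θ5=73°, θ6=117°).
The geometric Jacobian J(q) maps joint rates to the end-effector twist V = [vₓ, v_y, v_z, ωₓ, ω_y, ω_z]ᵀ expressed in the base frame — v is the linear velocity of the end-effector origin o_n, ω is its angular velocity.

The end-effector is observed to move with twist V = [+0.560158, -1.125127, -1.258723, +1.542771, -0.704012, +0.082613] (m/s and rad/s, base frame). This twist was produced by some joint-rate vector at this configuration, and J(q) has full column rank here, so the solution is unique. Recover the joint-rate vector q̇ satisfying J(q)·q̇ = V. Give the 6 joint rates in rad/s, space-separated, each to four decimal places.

o_n = [-0.0167, -1.5249, 0.9995]
J₁: ẑ×o_n = [1.5249, -0.0167, 0.0000], ω = ẑ
J2: z=[-1.0000, -0.0000, 0.0000] o=[0.0000, -0.7700, 0.0000] → [-0.0000, 0.9995, 0.7549, -1.0000, -0.0000, 0.0000]
J3: z=[-1.0000, -0.0000, 0.0000] o=[0.0000, -0.7902, 0.5796] → [0.0000, 0.4199, 0.7346, -1.0000, -0.0000, 0.0000]
J4: z=[-0.0000, -0.4226, -0.9063] o=[0.0000, -1.1256, 0.7360] → [-0.4733, 0.0151, -0.0070, -0.0000, -0.4226, -0.9063]
J5: z=[-0.9994, 0.0316, -0.0147] o=[-0.0157, -1.7529, 0.4548] → [0.0206, 0.5444, -0.2279, -0.9994, 0.0316, -0.0147]
J6: z=[0.0334, 0.9897, -0.1389] o=[-0.4334, -1.6313, 1.2211] → [-0.2045, -0.0505, -0.4089, 0.0334, 0.9897, -0.1389]
q̇ = J⁺·V = [0.4380, -0.9240, -0.9520, 0.4670, 0.3160, -0.5220]

0.4380 -0.9240 -0.9520 0.4670 0.3160 -0.5220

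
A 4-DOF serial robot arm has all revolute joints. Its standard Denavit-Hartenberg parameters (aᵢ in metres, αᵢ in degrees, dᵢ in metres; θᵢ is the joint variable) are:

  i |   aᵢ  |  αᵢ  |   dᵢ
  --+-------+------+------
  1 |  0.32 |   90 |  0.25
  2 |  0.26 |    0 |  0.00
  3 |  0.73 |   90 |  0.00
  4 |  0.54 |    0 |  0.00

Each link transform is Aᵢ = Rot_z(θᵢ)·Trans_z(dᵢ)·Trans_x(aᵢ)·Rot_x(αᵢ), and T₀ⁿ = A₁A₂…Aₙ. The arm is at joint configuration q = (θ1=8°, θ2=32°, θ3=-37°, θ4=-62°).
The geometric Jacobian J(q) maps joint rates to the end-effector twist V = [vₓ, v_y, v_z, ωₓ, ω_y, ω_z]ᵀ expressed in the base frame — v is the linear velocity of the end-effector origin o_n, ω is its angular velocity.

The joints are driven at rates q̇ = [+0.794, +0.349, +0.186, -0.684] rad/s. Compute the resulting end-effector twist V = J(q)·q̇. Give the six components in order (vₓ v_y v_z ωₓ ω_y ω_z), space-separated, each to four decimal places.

o_n = [1.4391, 0.6837, 0.3021]
J₁: ẑ×o_n = [-0.6837, 1.4391, 0.0000], ω = ẑ
J2: z=[0.1392, -0.9903, 0.0000] o=[0.3169, 0.0445, 0.2500] → [-0.0516, -0.0072, 1.2003, 0.1392, -0.9903, 0.0000]
J3: z=[0.1392, -0.9903, 0.0000] o=[0.5352, 0.0752, 0.3878] → [0.0849, 0.0119, 0.9798, 0.1392, -0.9903, 0.0000]
J4: z=[-0.0863, -0.0121, -0.9962] o=[1.2554, 0.1764, 0.3242] → [0.5056, -0.1849, -0.0416, -0.0863, -0.0121, -0.9962]
V = J·q̇ = [-0.8909, 1.2688, 0.6296, 0.1335, -0.5215, 1.4754]

-0.8909 1.2688 0.6296 0.1335 -0.5215 1.4754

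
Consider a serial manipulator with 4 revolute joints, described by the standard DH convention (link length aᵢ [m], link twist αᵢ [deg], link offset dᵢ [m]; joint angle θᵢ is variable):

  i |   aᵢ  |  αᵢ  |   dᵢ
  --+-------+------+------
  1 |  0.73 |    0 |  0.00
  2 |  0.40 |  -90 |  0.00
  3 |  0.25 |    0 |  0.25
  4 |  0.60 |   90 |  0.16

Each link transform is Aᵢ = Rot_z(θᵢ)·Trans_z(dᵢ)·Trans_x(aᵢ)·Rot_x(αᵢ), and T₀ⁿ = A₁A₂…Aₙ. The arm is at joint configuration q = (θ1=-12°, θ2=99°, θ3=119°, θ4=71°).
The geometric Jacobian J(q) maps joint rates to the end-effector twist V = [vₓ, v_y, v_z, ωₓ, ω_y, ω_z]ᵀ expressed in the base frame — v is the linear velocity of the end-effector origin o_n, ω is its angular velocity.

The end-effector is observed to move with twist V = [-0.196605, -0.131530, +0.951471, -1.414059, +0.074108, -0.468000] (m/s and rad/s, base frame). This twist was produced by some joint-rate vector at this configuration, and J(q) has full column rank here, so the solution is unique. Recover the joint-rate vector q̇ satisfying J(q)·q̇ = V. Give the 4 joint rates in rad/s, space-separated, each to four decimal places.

-0.3800 -0.0880 0.9470 0.4690

o_n = [0.2883, -0.4420, -0.1145]
J₁: ẑ×o_n = [0.4420, 0.2883, -0.0000], ω = ẑ
J2: z=[0.0000, 0.0000, 1.0000] o=[0.7140, -0.1518, 0.0000] → [0.2902, -0.4258, 0.0000, 0.0000, 0.0000, 1.0000]
J3: z=[-0.9986, 0.0523, 0.0000] o=[0.7350, 0.2477, 0.0000] → [-0.0060, -0.1143, 0.7121, -0.9986, 0.0523, 0.0000]
J4: z=[-0.9986, 0.0523, 0.0000] o=[0.4790, 0.1397, -0.2187] → [0.0055, 0.1040, 0.5909, -0.9986, 0.0523, 0.0000]
q̇ = J⁺·V = [-0.3800, -0.0880, 0.9470, 0.4690]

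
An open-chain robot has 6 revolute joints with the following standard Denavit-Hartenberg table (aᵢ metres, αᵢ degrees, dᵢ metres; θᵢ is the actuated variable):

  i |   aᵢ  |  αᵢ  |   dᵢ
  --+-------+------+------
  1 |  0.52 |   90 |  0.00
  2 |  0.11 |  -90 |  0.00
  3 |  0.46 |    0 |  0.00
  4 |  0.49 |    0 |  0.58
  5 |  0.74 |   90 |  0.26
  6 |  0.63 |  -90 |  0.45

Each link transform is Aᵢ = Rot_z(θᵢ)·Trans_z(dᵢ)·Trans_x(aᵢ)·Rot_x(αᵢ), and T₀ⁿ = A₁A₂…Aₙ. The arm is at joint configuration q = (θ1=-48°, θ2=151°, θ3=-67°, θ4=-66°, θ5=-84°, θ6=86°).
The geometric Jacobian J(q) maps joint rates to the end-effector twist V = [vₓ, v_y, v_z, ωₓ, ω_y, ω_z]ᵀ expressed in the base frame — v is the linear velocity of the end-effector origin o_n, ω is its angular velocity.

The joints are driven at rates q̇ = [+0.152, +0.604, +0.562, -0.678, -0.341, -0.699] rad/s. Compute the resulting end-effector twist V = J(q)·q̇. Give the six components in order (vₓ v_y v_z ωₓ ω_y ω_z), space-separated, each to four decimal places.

0.9092 -0.1273 -0.0827 -0.4693 -1.2158 0.3478

o_n = [0.1422, -0.0841, -1.4781]
J₁: ẑ×o_n = [0.0841, 0.1422, -0.0000], ω = ẑ
J2: z=[-0.7431, -0.6691, 0.0000] o=[0.3479, -0.3864, 0.0000] → [0.9891, -1.0985, -0.3623, -0.7431, -0.6691, 0.0000]
J3: z=[-0.3244, 0.3603, -0.8746] o=[0.2836, -0.3149, 0.0533] → [-0.3499, -0.3732, -0.0239, -0.3244, 0.3603, -0.8746]
J4: z=[-0.3244, 0.3603, -0.8746] o=[-0.1363, -0.4814, 0.1405] → [-0.2357, -0.7686, -0.2292, -0.3244, 0.3603, -0.8746]
J5: z=[-0.3244, 0.3603, -0.8746] o=[-0.3952, -0.7295, -0.5288] → [0.2224, -0.7780, -0.4030, -0.3244, 0.3603, -0.8746]
J6: z=[0.2413, 0.9256, 0.2918] o=[0.1973, -0.7219, -1.0427] → [-0.5891, 0.0890, 0.2049, 0.2413, 0.9256, 0.2918]
V = J·q̇ = [0.9092, -0.1273, -0.0827, -0.4693, -1.2158, 0.3478]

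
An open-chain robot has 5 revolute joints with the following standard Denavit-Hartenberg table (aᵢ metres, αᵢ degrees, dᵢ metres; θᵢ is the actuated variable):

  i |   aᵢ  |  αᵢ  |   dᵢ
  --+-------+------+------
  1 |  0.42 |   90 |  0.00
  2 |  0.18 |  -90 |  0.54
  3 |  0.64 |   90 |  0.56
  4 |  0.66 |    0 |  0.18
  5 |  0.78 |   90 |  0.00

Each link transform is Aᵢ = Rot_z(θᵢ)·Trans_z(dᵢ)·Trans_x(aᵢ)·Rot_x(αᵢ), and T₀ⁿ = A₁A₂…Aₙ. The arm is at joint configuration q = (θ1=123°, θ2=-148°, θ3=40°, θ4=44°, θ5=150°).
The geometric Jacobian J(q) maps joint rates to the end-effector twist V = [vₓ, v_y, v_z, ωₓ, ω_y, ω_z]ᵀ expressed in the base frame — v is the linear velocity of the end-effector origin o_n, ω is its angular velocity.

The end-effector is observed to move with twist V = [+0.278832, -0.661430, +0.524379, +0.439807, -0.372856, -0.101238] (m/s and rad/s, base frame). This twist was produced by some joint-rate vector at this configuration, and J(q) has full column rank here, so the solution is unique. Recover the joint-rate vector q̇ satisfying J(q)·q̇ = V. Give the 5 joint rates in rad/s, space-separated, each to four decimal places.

o_n = [0.1706, 0.5596, -1.0057]
J₁: ẑ×o_n = [-0.5596, 0.1706, 0.0000], ω = ẑ
J2: z=[0.8387, 0.5446, 0.0000] o=[-0.2287, 0.3522, 0.0000] → [-0.5477, 0.8434, -0.0436, 0.8387, 0.5446, 0.0000]
J3: z=[-0.2886, 0.4444, -0.8480] o=[0.3073, 0.5183, -0.0954] → [-0.3696, -0.1468, 0.0489, -0.2886, 0.4444, -0.8480]
J4: z=[0.9393, -0.0400, -0.3406] o=[0.0271, 0.1945, -0.8301] → [0.1314, 0.1161, 0.3487, 0.9393, -0.0400, -0.3406]
J5: z=[0.9393, -0.0400, -0.3406] o=[-0.0241, -0.0339, -1.4729] → [0.1835, -0.5052, 0.5652, 0.9393, -0.0400, -0.3406]
q̇ = J⁺·V = [0.4160, -0.7190, 0.1460, 0.7710, 0.3840]

0.4160 -0.7190 0.1460 0.7710 0.3840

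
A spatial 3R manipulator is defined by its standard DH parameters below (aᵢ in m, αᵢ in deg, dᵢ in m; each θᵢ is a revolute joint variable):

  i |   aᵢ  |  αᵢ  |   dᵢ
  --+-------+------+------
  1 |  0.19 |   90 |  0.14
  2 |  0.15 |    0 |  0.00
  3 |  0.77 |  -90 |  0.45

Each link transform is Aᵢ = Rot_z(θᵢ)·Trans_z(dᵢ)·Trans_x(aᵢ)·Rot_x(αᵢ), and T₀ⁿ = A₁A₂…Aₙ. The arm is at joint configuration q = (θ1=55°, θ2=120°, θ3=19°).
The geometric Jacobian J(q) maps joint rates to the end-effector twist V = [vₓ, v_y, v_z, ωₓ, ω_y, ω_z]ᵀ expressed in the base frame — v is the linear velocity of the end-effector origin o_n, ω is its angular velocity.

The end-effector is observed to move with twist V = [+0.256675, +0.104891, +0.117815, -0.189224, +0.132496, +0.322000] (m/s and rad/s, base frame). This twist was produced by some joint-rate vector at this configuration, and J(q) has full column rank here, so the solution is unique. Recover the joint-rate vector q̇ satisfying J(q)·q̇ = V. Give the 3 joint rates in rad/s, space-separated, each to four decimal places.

o_n = [0.1013, -0.6399, 0.7751]
J₁: ẑ×o_n = [0.6399, 0.1013, -0.0000], ω = ẑ
J2: z=[0.8192, -0.5736, 0.0000] o=[0.1090, 0.1556, 0.1400] → [-0.3643, -0.5202, -0.6561, 0.8192, -0.5736, 0.0000]
J3: z=[0.8192, -0.5736, 0.0000] o=[0.0660, 0.0942, 0.2699] → [-0.2898, -0.4138, -0.5811, 0.8192, -0.5736, 0.0000]
q̇ = J⁺·V = [0.3220, 0.2190, -0.4500]

0.3220 0.2190 -0.4500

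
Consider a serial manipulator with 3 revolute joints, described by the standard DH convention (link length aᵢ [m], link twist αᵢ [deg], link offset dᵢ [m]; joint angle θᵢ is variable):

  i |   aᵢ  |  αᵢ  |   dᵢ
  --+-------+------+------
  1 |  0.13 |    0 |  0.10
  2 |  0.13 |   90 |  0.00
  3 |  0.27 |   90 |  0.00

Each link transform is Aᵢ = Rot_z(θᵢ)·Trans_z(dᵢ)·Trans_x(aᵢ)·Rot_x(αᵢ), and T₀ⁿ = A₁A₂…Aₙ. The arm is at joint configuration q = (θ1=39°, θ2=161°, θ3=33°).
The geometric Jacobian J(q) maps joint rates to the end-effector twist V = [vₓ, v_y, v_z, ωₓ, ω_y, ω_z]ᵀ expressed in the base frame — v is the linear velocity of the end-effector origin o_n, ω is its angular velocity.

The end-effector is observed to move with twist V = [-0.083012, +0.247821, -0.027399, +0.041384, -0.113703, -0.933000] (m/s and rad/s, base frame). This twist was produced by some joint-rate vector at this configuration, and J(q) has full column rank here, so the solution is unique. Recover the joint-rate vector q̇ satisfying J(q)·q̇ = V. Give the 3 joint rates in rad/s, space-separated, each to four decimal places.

o_n = [-0.2339, -0.0401, 0.2471]
J₁: ẑ×o_n = [0.0401, -0.2339, 0.0000], ω = ẑ
J2: z=[0.0000, 0.0000, 1.0000] o=[0.1010, 0.0818, 0.1000] → [0.1219, -0.3349, 0.0000, 0.0000, 0.0000, 1.0000]
J3: z=[-0.3420, 0.9397, 0.0000] o=[-0.0211, 0.0373, 0.1000] → [0.1382, 0.0503, 0.2264, -0.3420, 0.9397, 0.0000]
q̇ = J⁺·V = [-0.5800, -0.3530, -0.1210]

-0.5800 -0.3530 -0.1210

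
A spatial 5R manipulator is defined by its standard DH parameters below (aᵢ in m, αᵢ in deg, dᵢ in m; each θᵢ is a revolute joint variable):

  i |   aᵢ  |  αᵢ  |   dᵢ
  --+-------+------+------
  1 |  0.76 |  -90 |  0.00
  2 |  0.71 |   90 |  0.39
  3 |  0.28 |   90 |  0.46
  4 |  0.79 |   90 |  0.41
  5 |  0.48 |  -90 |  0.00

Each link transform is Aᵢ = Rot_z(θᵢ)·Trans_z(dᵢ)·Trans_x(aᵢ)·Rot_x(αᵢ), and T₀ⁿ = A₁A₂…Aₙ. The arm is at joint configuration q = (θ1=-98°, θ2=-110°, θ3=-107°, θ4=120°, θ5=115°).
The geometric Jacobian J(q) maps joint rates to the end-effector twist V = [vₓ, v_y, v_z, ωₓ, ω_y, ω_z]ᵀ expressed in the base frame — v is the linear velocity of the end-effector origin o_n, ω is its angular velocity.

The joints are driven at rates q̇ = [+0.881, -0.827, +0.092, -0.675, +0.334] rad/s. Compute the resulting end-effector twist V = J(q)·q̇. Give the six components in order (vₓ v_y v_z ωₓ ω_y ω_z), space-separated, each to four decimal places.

o_n = [0.6601, 0.0263, -0.4197]
J₁: ẑ×o_n = [-0.0263, 0.6601, 0.0000], ω = ẑ
J2: z=[0.9903, -0.1392, 0.0000] o=[-0.1058, -0.7526, 0.0000] → [0.0584, 0.4156, 0.8779, 0.9903, -0.1392, 0.0000]
J3: z=[0.1308, 0.9305, -0.3420] o=[0.3142, -0.5664, 0.6672] → [-0.8087, 0.0238, -0.2444, 0.1308, 0.9305, -0.3420]
J4: z=[0.2440, -0.3646, -0.8986] o=[0.1053, -0.1288, 0.4329] → [0.4502, -0.2905, 0.2401, 0.2440, -0.3646, -0.8986]
J5: z=[-0.7668, 0.4948, -0.4089] o=[0.6744, 0.3449, -0.0610] → [-0.3078, -0.2692, 0.2514, -0.7668, 0.4948, -0.4089]
V = J·q̇ = [-0.5525, 0.3462, -0.8266, -1.2277, 0.6121, 1.3195]

-0.5525 0.3462 -0.8266 -1.2277 0.6121 1.3195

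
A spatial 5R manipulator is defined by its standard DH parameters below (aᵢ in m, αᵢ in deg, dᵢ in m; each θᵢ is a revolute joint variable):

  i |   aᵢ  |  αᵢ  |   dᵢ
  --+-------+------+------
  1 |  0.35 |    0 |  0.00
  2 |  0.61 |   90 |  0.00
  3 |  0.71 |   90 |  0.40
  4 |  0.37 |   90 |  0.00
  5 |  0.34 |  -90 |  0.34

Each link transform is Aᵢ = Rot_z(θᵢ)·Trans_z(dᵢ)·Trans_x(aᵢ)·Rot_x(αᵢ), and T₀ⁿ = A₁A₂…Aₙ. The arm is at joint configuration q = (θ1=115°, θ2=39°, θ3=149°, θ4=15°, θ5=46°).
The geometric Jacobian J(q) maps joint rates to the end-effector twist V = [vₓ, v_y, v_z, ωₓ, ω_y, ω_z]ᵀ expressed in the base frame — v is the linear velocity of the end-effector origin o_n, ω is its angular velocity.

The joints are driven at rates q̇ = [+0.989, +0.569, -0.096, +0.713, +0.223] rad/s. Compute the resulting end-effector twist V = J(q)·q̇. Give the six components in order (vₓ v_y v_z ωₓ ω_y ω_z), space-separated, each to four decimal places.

o_n = [0.3567, 0.3253, 0.9222]
J₁: ẑ×o_n = [-0.3253, 0.3567, 0.0000], ω = ẑ
J2: z=[0.0000, 0.0000, 1.0000] o=[-0.1479, 0.3172, 0.0000] → [-0.0081, 0.5046, 0.0000, 0.0000, 0.0000, 1.0000]
J3: z=[0.4384, 0.8988, 0.0000] o=[-0.6962, 0.5846, 0.0000] → [0.8289, -0.4043, -1.0599, 0.4384, 0.8988, 0.0000]
J4: z=[-0.4629, 0.2258, 0.8572] o=[0.0262, 0.6773, 0.3657] → [0.4274, 0.5409, 0.0883, -0.4629, 0.2258, 0.8572]
J5: z=[-0.2240, -0.9654, 0.1333] o=[0.3435, 0.6291, 0.5497] → [-0.3191, 0.0852, 0.0808, -0.2240, -0.9654, 0.1333]
V = J·q̇ = [-0.1723, 1.0833, 0.1828, -0.4221, -0.1406, 2.1989]

-0.1723 1.0833 0.1828 -0.4221 -0.1406 2.1989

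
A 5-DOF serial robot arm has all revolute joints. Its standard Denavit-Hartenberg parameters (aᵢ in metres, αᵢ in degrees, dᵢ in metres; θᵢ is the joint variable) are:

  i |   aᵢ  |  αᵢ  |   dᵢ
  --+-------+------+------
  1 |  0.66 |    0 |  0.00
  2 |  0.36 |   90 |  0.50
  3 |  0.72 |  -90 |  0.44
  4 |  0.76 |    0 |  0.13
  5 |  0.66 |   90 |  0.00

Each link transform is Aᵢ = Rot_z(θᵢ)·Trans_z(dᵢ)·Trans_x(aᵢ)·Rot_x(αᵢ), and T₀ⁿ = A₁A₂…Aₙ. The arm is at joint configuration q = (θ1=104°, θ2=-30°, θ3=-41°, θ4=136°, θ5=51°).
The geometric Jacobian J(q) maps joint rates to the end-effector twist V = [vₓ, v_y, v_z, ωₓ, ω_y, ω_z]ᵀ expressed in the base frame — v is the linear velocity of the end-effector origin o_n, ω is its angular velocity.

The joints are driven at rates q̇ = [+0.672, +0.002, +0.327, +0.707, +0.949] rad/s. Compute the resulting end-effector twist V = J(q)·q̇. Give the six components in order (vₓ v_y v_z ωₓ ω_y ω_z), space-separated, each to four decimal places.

o_n = [-0.1444, 0.7210, 0.9142]
J₁: ẑ×o_n = [-0.7210, -0.1444, 0.0000], ω = ẑ
J2: z=[0.0000, 0.0000, 1.0000] o=[-0.1597, 0.6404, 0.0000] → [-0.0806, 0.0153, 0.0000, 0.0000, 0.0000, 1.0000]
J3: z=[0.9613, -0.2756, 0.0000] o=[-0.0604, 0.9864, 0.5000] → [-0.1142, -0.3981, -0.2783, 0.9613, -0.2756, 0.0000]
J4: z=[0.1808, 0.6306, 0.7547] o=[0.5123, 1.3875, 0.0276] → [1.0621, -0.6559, 0.2936, 0.1808, 0.6306, 0.7547]
J5: z=[0.1808, 0.6306, 0.7547] o=[-0.0854, 1.2184, 0.4844] → [0.6464, -0.1222, -0.0528, 0.1808, 0.6306, 0.7547]
V = J·q̇ = [0.8424, -0.8069, 0.0665, 0.6138, 0.9542, 1.9238]

0.8424 -0.8069 0.0665 0.6138 0.9542 1.9238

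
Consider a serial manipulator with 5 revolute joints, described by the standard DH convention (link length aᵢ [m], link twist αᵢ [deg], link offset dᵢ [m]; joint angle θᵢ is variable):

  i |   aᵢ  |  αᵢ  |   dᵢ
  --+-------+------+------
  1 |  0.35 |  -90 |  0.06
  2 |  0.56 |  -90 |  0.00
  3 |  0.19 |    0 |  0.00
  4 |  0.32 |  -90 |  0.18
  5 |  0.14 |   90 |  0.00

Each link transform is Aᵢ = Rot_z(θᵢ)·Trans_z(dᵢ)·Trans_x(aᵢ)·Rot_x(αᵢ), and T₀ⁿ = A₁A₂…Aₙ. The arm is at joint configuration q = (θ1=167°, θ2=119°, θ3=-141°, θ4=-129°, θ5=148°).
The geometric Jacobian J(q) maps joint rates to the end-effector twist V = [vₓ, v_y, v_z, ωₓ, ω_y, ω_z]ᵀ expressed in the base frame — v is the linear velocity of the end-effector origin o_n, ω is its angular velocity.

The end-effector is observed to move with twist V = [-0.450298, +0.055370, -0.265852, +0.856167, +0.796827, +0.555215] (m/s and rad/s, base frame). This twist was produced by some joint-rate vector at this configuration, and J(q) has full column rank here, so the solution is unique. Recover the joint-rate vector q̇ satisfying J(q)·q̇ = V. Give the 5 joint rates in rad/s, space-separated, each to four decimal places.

o_n = [-0.0377, 0.0926, -0.2493]
J₁: ẑ×o_n = [-0.0926, -0.0377, 0.0000], ω = ẑ
J2: z=[-0.2250, -0.9744, 0.0000] o=[-0.3410, 0.0787, 0.0600] → [0.3014, -0.0696, 0.2925, -0.2250, -0.9744, 0.0000]
J3: z=[0.8522, -0.1967, 0.4848] o=[-0.0765, 0.0177, -0.4298] → [-0.0718, -0.1350, 0.0715, 0.8522, -0.1967, 0.4848]
J4: z=[0.8522, -0.1967, 0.4848] o=[-0.1731, -0.0827, -0.3006] → [-0.0951, 0.0220, 0.1760, 0.8522, -0.1967, 0.4848]
J5: z=[-0.4724, 0.1091, 0.8746] o=[0.0522, 0.1936, -0.2134] → [0.0845, -0.0956, 0.0576, -0.4724, 0.1091, 0.8746]
q̇ = J⁺·V = [0.8210, -0.9690, 0.2770, 0.1670, -0.5500]

0.8210 -0.9690 0.2770 0.1670 -0.5500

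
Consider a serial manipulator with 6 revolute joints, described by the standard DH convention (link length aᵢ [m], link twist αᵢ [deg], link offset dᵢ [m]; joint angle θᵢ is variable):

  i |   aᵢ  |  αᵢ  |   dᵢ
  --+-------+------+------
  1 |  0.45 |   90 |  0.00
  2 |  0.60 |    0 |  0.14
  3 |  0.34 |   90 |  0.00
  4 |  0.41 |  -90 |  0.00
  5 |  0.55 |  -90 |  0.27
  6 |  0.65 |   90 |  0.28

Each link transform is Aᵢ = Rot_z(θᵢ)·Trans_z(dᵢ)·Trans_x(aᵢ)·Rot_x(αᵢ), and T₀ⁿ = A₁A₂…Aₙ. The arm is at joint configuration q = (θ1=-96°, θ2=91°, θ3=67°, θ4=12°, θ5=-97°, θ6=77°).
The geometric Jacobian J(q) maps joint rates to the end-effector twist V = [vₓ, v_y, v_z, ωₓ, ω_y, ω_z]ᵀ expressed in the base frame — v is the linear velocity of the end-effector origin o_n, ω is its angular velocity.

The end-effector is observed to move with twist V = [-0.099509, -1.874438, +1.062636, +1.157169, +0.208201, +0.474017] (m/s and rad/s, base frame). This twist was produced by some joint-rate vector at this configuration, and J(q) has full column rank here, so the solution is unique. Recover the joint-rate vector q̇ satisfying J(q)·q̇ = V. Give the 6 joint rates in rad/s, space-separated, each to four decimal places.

0.8660 -0.8330 -0.9930 -0.5230 0.6490 0.3010

o_n = [0.1126, 0.2104, 1.6489]
J₁: ẑ×o_n = [-0.2104, 0.1126, 0.0000], ω = ẑ
J2: z=[-0.9945, 0.1045, 0.0000] o=[-0.0470, -0.4475, 0.0000] → [0.1724, 1.6399, -0.6710, -0.9945, 0.1045, 0.0000]
J3: z=[-0.9945, 0.1045, 0.0000] o=[-0.1852, -0.4225, 0.5999] → [0.1096, 1.0432, -0.6606, -0.9945, 0.1045, 0.0000]
J4: z=[-0.0392, -0.3726, 0.9272] o=[-0.1522, -0.1090, 0.7273] → [-0.6395, 0.2817, 0.0862, -0.0392, -0.3726, 0.9272]
J5: z=[-0.9929, -0.0895, -0.0779] o=[-0.1981, 0.2697, 0.8775] → [-0.0736, 0.7417, 0.0867, -0.9929, -0.0895, -0.0779]
J6: z=[-0.1159, 0.8714, 0.4767] o=[-0.4801, -0.0197, 1.3381] → [0.1612, 0.3186, -0.5432, -0.1159, 0.8714, 0.4767]
q̇ = J⁺·V = [0.8660, -0.8330, -0.9930, -0.5230, 0.6490, 0.3010]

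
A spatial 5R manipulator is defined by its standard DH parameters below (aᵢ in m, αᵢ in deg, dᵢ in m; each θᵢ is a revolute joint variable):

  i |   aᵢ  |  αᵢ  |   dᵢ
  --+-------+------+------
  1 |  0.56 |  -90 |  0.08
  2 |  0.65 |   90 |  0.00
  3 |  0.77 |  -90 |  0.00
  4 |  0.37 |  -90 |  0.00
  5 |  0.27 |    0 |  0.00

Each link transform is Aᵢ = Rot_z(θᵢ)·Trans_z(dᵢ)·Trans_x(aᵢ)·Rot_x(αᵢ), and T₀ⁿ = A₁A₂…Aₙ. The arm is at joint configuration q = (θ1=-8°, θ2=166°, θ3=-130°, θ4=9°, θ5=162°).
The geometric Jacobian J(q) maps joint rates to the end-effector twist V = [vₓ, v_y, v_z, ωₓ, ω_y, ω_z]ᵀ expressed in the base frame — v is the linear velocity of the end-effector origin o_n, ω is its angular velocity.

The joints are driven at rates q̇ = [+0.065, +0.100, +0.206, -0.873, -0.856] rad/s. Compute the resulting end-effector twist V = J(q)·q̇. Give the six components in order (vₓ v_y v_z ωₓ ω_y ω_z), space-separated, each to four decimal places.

o_n = [0.4452, -0.6906, 0.0925]
J₁: ẑ×o_n = [0.6906, 0.4452, -0.0000], ω = ẑ
J2: z=[0.1392, 0.9903, 0.0000] o=[0.5546, -0.0779, 0.0800] → [0.0124, -0.0017, 0.0230, 0.1392, 0.9903, 0.0000]
J3: z=[0.2396, -0.0337, -0.9703] o=[-0.0700, 0.0098, -0.0772] → [-0.6853, -0.5406, -0.1504, 0.2396, -0.0337, -0.9703]
J4: z=[-0.8255, -0.5331, -0.1853] o=[0.3235, -0.6411, 0.0425] → [-0.0358, 0.0187, 0.1057, -0.8255, -0.5331, -0.1853]
J5: z=[-0.3166, 0.1655, 0.9340] o=[0.4964, -0.9481, 0.1555] → [-0.2510, -0.0677, -0.0731, -0.3166, 0.1655, 0.9340]
V = J·q̇ = [0.1511, -0.0410, -0.0585, 1.0549, 0.4158, -0.7726]

0.1511 -0.0410 -0.0585 1.0549 0.4158 -0.7726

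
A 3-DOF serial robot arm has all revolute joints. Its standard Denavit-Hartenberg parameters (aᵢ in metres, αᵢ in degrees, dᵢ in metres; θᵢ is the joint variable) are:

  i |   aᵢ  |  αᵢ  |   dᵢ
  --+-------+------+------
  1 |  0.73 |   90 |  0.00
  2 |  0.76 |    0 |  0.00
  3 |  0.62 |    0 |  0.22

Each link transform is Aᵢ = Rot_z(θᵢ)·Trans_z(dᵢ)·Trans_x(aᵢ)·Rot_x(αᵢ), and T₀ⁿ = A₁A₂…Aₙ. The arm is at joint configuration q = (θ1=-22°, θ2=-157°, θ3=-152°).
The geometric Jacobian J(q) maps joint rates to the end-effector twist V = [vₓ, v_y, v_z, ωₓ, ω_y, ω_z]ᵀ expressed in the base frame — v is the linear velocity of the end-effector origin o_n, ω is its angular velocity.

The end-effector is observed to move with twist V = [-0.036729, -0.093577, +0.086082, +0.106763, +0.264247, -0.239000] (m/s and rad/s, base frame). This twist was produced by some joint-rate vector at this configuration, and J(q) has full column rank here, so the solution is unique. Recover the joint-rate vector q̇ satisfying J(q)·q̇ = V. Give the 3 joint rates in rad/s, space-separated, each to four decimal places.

-0.2390 -0.2820 -0.0030

o_n = [0.3076, -0.3615, 0.1849]
J₁: ẑ×o_n = [0.3615, 0.3076, -0.0000], ω = ẑ
J2: z=[-0.3746, -0.9272, 0.0000] o=[0.6768, -0.2735, 0.0000] → [-0.1714, 0.0693, -0.3094, -0.3746, -0.9272, 0.0000]
J3: z=[-0.3746, -0.9272, 0.0000] o=[0.0282, -0.0114, -0.2970] → [-0.4467, 0.1805, 0.3902, -0.3746, -0.9272, 0.0000]
q̇ = J⁺·V = [-0.2390, -0.2820, -0.0030]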